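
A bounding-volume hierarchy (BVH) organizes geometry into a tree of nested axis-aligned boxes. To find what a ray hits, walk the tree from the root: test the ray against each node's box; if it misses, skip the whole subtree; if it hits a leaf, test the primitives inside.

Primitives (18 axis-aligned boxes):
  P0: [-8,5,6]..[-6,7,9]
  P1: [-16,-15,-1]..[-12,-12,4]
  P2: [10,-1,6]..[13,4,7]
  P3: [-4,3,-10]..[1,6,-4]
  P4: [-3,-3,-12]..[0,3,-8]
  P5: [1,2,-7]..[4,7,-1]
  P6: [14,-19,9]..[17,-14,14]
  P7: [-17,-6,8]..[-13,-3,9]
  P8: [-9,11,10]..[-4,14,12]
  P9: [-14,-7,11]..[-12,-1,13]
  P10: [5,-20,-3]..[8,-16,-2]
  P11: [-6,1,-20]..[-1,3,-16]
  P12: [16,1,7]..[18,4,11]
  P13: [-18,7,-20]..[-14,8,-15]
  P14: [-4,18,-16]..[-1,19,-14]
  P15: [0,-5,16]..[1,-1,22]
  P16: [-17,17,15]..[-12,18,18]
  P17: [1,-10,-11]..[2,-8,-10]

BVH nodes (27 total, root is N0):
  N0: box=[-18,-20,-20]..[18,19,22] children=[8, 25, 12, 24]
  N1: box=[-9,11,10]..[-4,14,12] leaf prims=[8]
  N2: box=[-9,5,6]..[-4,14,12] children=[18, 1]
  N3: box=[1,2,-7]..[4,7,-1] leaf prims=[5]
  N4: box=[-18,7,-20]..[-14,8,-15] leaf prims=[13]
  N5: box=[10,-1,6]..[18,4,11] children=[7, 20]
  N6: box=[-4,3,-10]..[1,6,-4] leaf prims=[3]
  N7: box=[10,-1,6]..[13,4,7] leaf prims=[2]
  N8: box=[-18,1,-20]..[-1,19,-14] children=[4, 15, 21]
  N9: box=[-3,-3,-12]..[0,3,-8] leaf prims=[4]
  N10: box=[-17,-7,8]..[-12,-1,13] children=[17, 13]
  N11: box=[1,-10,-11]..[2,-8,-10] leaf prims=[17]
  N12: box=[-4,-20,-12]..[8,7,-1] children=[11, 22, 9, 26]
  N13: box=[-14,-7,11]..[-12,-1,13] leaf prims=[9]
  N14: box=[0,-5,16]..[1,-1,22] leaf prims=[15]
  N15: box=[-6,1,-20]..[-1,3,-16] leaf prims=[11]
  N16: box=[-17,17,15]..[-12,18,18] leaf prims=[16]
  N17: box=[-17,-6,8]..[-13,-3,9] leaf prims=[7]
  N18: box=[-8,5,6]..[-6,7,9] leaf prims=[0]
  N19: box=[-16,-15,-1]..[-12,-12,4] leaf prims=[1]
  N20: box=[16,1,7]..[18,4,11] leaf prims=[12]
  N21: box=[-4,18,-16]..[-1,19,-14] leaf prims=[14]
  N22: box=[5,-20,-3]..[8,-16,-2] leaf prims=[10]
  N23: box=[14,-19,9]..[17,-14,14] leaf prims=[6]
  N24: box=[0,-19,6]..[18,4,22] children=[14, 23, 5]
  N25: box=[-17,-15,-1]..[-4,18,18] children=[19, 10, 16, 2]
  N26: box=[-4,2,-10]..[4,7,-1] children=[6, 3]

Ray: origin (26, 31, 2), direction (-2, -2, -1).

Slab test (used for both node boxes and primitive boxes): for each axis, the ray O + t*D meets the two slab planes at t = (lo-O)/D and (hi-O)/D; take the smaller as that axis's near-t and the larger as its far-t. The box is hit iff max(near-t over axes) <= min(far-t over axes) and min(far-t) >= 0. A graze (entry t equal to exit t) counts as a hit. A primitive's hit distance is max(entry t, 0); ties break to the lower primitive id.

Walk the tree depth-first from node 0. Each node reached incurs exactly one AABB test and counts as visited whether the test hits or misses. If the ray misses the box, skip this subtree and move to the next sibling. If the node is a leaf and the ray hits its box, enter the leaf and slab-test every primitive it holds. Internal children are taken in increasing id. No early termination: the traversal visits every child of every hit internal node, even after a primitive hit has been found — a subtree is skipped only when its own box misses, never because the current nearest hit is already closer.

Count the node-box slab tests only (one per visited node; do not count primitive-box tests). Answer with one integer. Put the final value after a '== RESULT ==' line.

Walk:
N0 x:[4,22] y:[6,51/2] z:[-20,22] -> hit [6,22], descend [8, 12, 24, 25]
  N8 x:[27/2,22] y:[6,15] z:[16,22] -> miss, prune
  N12 x:[9,15] y:[12,51/2] z:[3,14] -> hit [12,14], descend [9, 11, 22, 26]
    N9 x:[13,29/2] y:[14,17] z:[10,14] -> hit [14,14] leaf, test {P4@t=14}
    N11 x:[12,25/2] y:[39/2,41/2] z:[12,13] -> miss, prune
    N22 x:[9,21/2] y:[47/2,51/2] z:[4,5] -> miss, prune
    N26 x:[11,15] y:[12,29/2] z:[3,12] -> hit [12,12], descend [3, 6]
      N3 x:[11,25/2] y:[12,29/2] z:[3,9] -> miss, prune
      N6 x:[25/2,15] y:[25/2,14] z:[6,12] -> miss, prune
  N24 x:[4,13] y:[27/2,25] z:[-20,-4] -> miss, prune
  N25 x:[15,43/2] y:[13/2,23] z:[-16,3] -> miss, prune

order=[0, 8, 12, 9, 11, 22, 26, 3, 6, 24, 25]  |boxes|=11  |leaves|=1  hit=P4

== RESULT ==
11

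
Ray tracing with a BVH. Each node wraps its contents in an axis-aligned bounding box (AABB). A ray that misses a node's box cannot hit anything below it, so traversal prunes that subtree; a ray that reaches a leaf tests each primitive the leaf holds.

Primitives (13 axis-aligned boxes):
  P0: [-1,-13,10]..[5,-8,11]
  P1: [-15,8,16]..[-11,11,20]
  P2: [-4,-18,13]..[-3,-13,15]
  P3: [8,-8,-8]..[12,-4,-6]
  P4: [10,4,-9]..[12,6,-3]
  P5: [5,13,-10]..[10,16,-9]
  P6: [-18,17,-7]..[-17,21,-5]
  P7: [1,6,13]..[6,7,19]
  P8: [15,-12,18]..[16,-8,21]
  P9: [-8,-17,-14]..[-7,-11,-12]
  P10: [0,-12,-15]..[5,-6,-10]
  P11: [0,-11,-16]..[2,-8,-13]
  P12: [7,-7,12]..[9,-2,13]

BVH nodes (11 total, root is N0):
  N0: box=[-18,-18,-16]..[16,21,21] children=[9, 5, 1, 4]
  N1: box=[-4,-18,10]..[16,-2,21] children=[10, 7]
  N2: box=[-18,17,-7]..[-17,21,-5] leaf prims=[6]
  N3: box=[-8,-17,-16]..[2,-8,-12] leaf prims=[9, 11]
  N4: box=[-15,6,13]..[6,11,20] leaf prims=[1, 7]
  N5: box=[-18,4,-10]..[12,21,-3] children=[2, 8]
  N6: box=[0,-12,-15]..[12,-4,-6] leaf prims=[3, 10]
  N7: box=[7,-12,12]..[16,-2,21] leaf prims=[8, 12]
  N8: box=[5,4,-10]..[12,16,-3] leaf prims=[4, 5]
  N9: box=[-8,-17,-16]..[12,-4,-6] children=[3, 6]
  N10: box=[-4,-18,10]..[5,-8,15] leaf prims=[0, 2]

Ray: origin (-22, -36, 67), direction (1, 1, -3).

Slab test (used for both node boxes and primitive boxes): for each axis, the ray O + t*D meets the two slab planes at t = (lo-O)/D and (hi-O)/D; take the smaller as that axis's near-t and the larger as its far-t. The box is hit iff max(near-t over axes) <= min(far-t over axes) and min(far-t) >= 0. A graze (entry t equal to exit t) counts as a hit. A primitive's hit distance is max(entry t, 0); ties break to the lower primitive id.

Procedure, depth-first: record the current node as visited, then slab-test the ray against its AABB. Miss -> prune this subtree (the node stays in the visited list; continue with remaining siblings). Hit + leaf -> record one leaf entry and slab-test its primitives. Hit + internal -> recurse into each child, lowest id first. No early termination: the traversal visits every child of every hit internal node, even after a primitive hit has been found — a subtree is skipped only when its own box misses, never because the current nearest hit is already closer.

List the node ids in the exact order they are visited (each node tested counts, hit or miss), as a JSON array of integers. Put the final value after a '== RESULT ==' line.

Traverse from the root:
N0 x:[4,38] y:[18,57] z:[46/3,83/3] -> hit [18,83/3], descend [1, 4, 5, 9]
  N1 x:[18,38] y:[18,34] z:[46/3,19] -> hit [18,19], descend [7, 10]
    N7 x:[29,38] y:[24,34] z:[46/3,55/3] -> miss, prune
    N10 x:[18,27] y:[18,28] z:[52/3,19] -> hit [18,19] leaf, test {P0(miss), P2@t=18}
  N4 x:[7,28] y:[42,47] z:[47/3,18] -> miss, prune
  N5 x:[4,34] y:[40,57] z:[70/3,77/3] -> miss, prune
  N9 x:[14,34] y:[19,32] z:[73/3,83/3] -> hit [73/3,83/3], descend [3, 6]
    N3 x:[14,24] y:[19,28] z:[79/3,83/3] -> miss, prune
    N6 x:[22,34] y:[24,32] z:[73/3,82/3] -> hit [73/3,82/3] leaf, test {P3(miss), P10@t=77/3}

Visited [0, 1, 7, 10, 4, 5, 9, 3, 6]. Tests: 9 box, 2 leaf. Nearest: P2.

== RESULT ==
[0, 1, 7, 10, 4, 5, 9, 3, 6]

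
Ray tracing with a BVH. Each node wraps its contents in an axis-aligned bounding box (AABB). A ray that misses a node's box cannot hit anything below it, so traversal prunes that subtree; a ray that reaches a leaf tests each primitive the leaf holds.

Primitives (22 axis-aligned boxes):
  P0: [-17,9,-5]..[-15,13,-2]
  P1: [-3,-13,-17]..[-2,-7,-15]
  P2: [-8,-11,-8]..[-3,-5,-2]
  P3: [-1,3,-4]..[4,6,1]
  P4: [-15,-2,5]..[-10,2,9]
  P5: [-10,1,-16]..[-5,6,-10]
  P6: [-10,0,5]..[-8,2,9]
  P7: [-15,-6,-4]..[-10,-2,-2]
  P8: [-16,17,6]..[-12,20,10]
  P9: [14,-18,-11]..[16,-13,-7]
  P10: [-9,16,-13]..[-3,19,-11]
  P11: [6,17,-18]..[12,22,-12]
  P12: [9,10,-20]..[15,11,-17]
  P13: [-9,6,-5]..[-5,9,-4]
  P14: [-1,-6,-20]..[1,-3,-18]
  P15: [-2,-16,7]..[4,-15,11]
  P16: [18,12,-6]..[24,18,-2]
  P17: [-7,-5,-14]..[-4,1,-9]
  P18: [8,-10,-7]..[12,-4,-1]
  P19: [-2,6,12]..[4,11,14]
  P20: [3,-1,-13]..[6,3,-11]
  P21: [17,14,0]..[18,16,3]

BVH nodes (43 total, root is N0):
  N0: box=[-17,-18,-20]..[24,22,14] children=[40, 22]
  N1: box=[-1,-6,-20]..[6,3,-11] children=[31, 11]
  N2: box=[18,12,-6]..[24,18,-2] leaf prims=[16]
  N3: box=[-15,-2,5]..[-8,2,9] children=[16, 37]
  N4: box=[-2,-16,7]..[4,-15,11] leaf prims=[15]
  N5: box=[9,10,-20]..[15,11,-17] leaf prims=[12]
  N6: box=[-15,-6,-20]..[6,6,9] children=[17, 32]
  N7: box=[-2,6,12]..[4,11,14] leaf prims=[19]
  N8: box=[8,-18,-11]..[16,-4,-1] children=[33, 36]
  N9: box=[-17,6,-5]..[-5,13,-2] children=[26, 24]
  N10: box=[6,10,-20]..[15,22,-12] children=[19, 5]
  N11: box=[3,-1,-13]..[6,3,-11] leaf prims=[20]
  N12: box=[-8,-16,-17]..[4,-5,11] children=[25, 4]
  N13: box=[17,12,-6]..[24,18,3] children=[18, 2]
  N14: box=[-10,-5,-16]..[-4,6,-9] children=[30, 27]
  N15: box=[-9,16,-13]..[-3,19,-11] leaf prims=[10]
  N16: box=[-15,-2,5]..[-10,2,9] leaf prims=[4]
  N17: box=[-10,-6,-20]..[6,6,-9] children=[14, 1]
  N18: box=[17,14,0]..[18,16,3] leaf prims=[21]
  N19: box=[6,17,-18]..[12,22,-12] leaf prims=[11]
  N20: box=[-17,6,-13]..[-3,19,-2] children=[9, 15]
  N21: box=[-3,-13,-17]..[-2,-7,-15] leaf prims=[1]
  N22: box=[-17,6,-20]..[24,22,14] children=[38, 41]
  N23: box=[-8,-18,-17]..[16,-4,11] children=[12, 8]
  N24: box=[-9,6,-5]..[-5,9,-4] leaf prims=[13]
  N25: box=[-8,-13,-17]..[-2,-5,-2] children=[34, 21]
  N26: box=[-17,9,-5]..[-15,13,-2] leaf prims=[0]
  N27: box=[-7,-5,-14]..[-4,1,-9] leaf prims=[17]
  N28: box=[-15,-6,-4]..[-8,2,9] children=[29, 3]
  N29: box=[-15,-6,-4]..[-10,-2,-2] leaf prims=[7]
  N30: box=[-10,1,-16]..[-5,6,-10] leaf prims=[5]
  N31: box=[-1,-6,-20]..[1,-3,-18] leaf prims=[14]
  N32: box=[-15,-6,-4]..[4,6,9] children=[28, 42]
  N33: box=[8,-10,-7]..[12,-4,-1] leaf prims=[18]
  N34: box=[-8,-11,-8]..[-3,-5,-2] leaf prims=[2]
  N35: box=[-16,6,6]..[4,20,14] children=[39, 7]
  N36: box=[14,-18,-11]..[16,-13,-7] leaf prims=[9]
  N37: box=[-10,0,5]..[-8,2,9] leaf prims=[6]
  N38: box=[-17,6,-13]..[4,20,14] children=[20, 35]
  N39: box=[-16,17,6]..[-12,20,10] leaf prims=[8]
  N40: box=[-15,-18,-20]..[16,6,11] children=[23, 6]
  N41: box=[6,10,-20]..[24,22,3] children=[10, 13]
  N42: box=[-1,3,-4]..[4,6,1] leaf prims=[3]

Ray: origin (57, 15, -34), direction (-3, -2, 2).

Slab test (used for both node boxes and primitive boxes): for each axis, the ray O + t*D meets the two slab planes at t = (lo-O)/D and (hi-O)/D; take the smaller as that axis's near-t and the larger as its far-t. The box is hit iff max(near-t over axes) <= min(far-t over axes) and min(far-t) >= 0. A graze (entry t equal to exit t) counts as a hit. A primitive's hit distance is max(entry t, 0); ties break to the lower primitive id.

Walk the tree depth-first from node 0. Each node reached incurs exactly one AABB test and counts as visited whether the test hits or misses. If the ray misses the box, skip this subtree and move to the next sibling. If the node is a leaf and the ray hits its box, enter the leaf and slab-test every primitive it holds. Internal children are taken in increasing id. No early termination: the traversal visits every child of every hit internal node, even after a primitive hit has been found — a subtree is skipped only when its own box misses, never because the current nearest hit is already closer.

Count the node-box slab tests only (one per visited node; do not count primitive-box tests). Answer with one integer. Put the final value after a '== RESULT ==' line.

Walk:
N0 x:[11,74/3] y:[-7/2,33/2] z:[7,24] -> hit [11,33/2], descend [22, 40]
  N22 x:[11,74/3] y:[-7/2,9/2] z:[7,24] -> miss, prune
  N40 x:[41/3,24] y:[9/2,33/2] z:[7,45/2] -> hit [41/3,33/2], descend [6, 23]
    N6 x:[17,24] y:[9/2,21/2] z:[7,43/2] -> miss, prune
    N23 x:[41/3,65/3] y:[19/2,33/2] z:[17/2,45/2] -> hit [41/3,33/2], descend [8, 12]
      N8 x:[41/3,49/3] y:[19/2,33/2] z:[23/2,33/2] -> hit [41/3,49/3], descend [33, 36]
        N33 x:[15,49/3] y:[19/2,25/2] z:[27/2,33/2] -> miss, prune
        N36 x:[41/3,43/3] y:[14,33/2] z:[23/2,27/2] -> miss, prune
      N12 x:[53/3,65/3] y:[10,31/2] z:[17/2,45/2] -> miss, prune

Visited [0, 22, 40, 6, 23, 8, 33, 36, 12]. Tests: 9 box, 0 leaf. Nearest: miss.

== RESULT ==
9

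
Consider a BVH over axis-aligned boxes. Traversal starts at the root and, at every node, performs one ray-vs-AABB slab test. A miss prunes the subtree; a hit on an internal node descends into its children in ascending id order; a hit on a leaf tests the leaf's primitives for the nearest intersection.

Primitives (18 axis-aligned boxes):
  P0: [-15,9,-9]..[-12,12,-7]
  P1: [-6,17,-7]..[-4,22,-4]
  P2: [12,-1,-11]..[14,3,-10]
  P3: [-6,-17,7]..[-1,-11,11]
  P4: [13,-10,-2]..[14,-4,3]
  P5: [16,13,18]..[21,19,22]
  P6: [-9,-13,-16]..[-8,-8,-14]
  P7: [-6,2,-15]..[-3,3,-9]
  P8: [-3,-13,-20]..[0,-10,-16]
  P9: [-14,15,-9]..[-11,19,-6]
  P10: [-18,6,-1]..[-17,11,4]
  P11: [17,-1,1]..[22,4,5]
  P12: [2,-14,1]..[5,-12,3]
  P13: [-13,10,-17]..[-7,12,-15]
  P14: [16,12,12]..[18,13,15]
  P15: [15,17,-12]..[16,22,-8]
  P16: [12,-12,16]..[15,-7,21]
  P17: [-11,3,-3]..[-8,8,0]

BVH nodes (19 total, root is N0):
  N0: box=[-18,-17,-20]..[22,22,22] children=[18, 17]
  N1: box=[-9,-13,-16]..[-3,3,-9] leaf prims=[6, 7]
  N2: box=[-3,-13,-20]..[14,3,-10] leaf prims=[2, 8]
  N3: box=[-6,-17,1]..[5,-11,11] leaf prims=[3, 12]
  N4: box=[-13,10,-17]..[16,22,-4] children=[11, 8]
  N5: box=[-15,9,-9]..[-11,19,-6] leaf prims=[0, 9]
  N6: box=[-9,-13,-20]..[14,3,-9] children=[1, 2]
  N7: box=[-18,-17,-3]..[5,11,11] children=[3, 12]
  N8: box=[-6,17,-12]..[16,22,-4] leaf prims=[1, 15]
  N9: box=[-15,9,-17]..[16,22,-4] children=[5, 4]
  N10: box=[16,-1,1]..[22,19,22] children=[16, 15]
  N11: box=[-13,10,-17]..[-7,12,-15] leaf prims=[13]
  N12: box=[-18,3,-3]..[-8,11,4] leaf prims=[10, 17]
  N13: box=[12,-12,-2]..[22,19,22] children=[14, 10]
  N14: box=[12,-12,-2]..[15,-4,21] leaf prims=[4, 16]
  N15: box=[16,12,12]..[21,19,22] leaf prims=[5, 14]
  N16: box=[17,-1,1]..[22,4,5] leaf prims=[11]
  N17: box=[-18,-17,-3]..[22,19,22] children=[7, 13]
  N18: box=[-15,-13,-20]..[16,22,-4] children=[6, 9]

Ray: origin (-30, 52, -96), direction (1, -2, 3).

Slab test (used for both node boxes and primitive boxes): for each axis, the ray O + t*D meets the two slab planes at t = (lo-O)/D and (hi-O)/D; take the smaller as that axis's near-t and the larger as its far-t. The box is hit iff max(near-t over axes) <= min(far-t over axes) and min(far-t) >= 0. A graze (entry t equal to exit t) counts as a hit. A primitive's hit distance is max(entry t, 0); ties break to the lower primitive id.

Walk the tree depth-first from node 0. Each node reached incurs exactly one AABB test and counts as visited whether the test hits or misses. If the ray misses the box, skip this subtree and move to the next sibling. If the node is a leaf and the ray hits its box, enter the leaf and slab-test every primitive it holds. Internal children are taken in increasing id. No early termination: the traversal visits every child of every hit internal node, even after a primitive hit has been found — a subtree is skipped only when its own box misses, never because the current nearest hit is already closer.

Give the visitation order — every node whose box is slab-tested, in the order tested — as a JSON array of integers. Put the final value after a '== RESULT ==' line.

Walk:
N0 x:[12,52] y:[15,69/2] z:[76/3,118/3] -> hit [76/3,69/2], descend [17, 18]
  N17 x:[12,52] y:[33/2,69/2] z:[31,118/3] -> hit [31,69/2], descend [7, 13]
    N7 x:[12,35] y:[41/2,69/2] z:[31,107/3] -> hit [31,69/2], descend [3, 12]
      N3 x:[24,35] y:[63/2,69/2] z:[97/3,107/3] -> hit [97/3,69/2] leaf, test {P3(miss), P12@t=97/3}
      N12 x:[12,22] y:[41/2,49/2] z:[31,100/3] -> miss, prune
    N13 x:[42,52] y:[33/2,32] z:[94/3,118/3] -> miss, prune
  N18 x:[15,46] y:[15,65/2] z:[76/3,92/3] -> hit [76/3,92/3], descend [6, 9]
    N6 x:[21,44] y:[49/2,65/2] z:[76/3,29] -> hit [76/3,29], descend [1, 2]
      N1 x:[21,27] y:[49/2,65/2] z:[80/3,29] -> hit [80/3,27] leaf, test {P6(miss), P7(miss)}
      N2 x:[27,44] y:[49/2,65/2] z:[76/3,86/3] -> hit [27,86/3] leaf, test {P2(miss), P8(miss)}
    N9 x:[15,46] y:[15,43/2] z:[79/3,92/3] -> miss, prune

Visited [0, 17, 7, 3, 12, 13, 18, 6, 1, 2, 9]. Tests: 11 box, 3 leaf. Nearest: P12.

== RESULT ==
[0, 17, 7, 3, 12, 13, 18, 6, 1, 2, 9]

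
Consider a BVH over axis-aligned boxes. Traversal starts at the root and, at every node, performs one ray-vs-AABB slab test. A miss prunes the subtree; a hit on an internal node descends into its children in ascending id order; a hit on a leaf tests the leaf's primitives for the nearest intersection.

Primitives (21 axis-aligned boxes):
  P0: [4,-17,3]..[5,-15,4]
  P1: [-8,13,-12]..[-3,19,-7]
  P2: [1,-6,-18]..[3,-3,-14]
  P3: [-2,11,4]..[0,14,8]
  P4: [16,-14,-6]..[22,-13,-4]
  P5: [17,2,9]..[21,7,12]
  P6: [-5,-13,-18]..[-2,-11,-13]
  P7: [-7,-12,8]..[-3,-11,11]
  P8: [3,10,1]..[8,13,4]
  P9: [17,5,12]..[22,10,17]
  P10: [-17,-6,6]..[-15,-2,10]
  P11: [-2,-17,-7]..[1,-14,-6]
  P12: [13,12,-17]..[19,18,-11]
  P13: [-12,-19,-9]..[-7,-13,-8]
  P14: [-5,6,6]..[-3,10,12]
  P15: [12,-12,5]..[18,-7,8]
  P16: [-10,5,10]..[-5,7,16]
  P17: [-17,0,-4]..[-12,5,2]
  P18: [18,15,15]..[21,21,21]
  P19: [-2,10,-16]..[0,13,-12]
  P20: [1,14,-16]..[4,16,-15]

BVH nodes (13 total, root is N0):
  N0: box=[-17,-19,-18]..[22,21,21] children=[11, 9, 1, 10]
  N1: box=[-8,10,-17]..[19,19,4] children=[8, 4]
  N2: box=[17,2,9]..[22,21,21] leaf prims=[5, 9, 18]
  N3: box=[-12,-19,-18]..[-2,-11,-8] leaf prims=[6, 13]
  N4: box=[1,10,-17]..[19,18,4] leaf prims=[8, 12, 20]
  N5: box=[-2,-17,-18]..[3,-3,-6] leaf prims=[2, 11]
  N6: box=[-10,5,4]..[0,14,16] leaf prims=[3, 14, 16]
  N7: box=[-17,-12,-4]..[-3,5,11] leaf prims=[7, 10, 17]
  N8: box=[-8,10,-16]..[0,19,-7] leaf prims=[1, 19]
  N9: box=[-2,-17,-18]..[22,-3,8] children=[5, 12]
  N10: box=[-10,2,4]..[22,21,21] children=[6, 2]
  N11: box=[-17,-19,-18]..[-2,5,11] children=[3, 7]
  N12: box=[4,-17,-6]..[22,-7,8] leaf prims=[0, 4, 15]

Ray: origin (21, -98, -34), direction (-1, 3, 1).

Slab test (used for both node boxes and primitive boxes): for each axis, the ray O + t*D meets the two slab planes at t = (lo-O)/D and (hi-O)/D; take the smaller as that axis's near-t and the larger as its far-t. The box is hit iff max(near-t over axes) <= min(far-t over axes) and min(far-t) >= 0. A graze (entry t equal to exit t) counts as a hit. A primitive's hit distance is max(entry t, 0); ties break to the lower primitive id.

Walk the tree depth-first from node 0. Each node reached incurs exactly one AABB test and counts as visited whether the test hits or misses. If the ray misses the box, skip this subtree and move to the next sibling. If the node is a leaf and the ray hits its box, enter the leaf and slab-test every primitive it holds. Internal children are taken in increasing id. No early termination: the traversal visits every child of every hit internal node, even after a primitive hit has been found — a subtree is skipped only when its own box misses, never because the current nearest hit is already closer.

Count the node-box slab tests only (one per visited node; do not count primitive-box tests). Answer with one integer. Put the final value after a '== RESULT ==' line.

Trace the traversal:
N0 x:[-1,38] y:[79/3,119/3] z:[16,55] -> hit [79/3,38], descend [1, 9, 10, 11]
  N1 x:[2,29] y:[36,39] z:[17,38] -> miss, prune
  N9 x:[-1,23] y:[27,95/3] z:[16,42] -> miss, prune
  N10 x:[-1,31] y:[100/3,119/3] z:[38,55] -> miss, prune
  N11 x:[23,38] y:[79/3,103/3] z:[16,45] -> hit [79/3,103/3], descend [3, 7]
    N3 x:[23,33] y:[79/3,29] z:[16,26] -> miss, prune
    N7 x:[24,38] y:[86/3,103/3] z:[30,45] -> hit [30,103/3] leaf, test {P7(miss), P10(miss), P17@t=33}

7 AABB tests over nodes [0, 1, 9, 10, 11, 3, 7]; 1 leaf entered; closest P17.

== RESULT ==
7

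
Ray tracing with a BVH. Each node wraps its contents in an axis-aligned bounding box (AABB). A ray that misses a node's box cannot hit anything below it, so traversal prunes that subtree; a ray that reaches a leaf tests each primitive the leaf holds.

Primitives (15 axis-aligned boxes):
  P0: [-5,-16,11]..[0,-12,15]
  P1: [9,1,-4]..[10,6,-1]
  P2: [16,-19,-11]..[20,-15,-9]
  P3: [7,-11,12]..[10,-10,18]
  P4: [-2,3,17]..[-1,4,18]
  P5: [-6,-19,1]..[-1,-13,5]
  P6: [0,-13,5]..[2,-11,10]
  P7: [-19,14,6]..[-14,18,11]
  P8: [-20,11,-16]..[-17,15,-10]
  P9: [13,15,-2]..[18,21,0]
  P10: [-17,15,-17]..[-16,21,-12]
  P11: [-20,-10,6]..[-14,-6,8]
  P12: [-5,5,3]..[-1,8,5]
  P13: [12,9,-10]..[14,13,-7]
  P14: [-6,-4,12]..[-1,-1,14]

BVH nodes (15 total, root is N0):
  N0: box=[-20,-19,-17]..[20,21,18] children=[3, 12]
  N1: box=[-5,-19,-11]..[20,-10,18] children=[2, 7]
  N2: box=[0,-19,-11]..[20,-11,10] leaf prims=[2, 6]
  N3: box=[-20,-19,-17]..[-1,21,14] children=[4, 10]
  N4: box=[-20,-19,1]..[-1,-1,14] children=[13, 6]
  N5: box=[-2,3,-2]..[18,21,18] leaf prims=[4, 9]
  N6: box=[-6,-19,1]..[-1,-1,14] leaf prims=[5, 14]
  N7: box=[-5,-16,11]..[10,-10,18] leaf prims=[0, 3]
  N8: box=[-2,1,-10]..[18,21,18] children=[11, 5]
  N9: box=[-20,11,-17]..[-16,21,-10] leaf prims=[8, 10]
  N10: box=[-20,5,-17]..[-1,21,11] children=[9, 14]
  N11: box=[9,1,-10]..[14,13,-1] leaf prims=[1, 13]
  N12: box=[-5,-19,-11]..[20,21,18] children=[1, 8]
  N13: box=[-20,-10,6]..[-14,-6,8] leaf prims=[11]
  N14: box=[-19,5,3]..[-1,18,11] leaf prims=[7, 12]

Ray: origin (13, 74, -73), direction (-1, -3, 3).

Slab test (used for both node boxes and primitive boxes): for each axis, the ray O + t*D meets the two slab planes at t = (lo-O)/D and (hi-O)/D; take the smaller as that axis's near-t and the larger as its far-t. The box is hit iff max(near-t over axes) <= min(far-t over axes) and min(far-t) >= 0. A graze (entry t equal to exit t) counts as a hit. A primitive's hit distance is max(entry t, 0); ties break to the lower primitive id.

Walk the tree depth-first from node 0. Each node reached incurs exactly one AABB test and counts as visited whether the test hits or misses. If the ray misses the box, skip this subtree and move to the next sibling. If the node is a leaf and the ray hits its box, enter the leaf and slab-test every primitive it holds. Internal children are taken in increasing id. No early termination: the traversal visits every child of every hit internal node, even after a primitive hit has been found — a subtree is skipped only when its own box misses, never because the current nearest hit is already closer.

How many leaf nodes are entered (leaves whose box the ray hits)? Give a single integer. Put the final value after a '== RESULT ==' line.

Walk:
N0 x:[-7,33] y:[53/3,31] z:[56/3,91/3] -> hit [56/3,91/3], descend [3, 12]
  N3 x:[14,33] y:[53/3,31] z:[56/3,29] -> hit [56/3,29], descend [4, 10]
    N4 x:[14,33] y:[25,31] z:[74/3,29] -> hit [25,29], descend [6, 13]
      N6 x:[14,19] y:[25,31] z:[74/3,29] -> miss, prune
      N13 x:[27,33] y:[80/3,28] z:[79/3,27] -> hit [27,27] leaf, test {P11@t=27}
    N10 x:[14,33] y:[53/3,23] z:[56/3,28] -> hit [56/3,23], descend [9, 14]
      N9 x:[29,33] y:[53/3,21] z:[56/3,21] -> miss, prune
      N14 x:[14,32] y:[56/3,23] z:[76/3,28] -> miss, prune
  N12 x:[-7,18] y:[53/3,31] z:[62/3,91/3] -> miss, prune

Summary -> nodes [0, 3, 4, 6, 13, 10, 9, 14, 12]; box-tests=9; leaf-entries=1; first=P11

== RESULT ==
1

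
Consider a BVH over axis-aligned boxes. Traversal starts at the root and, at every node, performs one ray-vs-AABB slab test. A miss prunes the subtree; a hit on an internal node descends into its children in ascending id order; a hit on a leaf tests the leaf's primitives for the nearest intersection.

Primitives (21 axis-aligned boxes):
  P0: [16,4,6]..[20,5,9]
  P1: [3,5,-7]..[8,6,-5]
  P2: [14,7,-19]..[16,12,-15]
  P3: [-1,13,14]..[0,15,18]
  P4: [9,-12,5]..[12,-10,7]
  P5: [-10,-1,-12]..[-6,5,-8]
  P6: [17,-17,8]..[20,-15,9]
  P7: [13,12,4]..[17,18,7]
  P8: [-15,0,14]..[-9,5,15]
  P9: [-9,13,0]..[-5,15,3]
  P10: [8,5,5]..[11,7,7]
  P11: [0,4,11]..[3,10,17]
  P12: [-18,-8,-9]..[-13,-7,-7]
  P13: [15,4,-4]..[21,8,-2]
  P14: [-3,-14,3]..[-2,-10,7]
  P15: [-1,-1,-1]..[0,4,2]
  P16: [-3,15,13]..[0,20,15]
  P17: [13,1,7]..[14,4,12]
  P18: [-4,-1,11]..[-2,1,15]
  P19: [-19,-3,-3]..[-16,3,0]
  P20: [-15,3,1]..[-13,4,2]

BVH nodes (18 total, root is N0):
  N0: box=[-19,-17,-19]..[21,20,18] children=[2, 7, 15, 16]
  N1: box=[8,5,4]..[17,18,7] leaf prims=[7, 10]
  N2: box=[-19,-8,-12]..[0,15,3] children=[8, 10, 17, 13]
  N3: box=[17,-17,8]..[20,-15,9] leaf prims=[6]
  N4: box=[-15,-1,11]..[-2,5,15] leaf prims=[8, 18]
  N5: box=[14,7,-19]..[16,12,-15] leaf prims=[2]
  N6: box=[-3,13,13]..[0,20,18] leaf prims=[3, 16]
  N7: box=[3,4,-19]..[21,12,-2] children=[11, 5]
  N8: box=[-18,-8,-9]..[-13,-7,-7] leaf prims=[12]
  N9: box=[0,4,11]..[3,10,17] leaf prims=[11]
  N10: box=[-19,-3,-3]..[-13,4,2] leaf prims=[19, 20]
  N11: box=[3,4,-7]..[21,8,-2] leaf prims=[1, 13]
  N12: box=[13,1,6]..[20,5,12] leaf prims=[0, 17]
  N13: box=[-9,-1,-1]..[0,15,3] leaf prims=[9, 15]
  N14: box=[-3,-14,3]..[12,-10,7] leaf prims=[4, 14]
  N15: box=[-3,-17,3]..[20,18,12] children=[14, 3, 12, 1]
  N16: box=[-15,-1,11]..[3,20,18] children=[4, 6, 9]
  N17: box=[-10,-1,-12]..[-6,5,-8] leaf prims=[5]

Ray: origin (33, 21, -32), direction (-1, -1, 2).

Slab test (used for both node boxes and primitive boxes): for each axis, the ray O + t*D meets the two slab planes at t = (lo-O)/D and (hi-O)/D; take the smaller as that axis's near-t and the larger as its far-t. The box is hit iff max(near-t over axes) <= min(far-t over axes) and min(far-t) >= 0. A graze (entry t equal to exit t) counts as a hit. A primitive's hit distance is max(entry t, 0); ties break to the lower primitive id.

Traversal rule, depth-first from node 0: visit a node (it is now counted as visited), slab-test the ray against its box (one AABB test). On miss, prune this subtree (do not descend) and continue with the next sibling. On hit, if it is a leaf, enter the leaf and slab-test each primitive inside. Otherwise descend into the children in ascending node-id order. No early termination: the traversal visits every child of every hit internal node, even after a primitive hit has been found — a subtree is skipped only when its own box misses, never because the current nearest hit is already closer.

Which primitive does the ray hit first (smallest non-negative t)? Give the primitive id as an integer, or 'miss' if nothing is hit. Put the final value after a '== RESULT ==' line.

Walk:
N0 x:[12,52] y:[1,38] z:[13/2,25] -> hit [12,25], descend [2, 7, 15, 16]
  N2 x:[33,52] y:[6,29] z:[10,35/2] -> miss, prune
  N7 x:[12,30] y:[9,17] z:[13/2,15] -> hit [12,15], descend [5, 11]
    N5 x:[17,19] y:[9,14] z:[13/2,17/2] -> miss, prune
    N11 x:[12,30] y:[13,17] z:[25/2,15] -> hit [13,15] leaf, test {P1(miss), P13@t=14}
  N15 x:[13,36] y:[3,38] z:[35/2,22] -> hit [35/2,22], descend [1, 3, 12, 14]
    N1 x:[16,25] y:[3,16] z:[18,39/2] -> miss, prune
    N3 x:[13,16] y:[36,38] z:[20,41/2] -> miss, prune
    N12 x:[13,20] y:[16,20] z:[19,22] -> hit [19,20] leaf, test {P0(miss), P17@t=39/2}
    N14 x:[21,36] y:[31,35] z:[35/2,39/2] -> miss, prune
  N16 x:[30,48] y:[1,22] z:[43/2,25] -> miss, prune

11 AABB tests over nodes [0, 2, 7, 5, 11, 15, 1, 3, 12, 14, 16]; 2 leaves entered; closest P13.

== RESULT ==
13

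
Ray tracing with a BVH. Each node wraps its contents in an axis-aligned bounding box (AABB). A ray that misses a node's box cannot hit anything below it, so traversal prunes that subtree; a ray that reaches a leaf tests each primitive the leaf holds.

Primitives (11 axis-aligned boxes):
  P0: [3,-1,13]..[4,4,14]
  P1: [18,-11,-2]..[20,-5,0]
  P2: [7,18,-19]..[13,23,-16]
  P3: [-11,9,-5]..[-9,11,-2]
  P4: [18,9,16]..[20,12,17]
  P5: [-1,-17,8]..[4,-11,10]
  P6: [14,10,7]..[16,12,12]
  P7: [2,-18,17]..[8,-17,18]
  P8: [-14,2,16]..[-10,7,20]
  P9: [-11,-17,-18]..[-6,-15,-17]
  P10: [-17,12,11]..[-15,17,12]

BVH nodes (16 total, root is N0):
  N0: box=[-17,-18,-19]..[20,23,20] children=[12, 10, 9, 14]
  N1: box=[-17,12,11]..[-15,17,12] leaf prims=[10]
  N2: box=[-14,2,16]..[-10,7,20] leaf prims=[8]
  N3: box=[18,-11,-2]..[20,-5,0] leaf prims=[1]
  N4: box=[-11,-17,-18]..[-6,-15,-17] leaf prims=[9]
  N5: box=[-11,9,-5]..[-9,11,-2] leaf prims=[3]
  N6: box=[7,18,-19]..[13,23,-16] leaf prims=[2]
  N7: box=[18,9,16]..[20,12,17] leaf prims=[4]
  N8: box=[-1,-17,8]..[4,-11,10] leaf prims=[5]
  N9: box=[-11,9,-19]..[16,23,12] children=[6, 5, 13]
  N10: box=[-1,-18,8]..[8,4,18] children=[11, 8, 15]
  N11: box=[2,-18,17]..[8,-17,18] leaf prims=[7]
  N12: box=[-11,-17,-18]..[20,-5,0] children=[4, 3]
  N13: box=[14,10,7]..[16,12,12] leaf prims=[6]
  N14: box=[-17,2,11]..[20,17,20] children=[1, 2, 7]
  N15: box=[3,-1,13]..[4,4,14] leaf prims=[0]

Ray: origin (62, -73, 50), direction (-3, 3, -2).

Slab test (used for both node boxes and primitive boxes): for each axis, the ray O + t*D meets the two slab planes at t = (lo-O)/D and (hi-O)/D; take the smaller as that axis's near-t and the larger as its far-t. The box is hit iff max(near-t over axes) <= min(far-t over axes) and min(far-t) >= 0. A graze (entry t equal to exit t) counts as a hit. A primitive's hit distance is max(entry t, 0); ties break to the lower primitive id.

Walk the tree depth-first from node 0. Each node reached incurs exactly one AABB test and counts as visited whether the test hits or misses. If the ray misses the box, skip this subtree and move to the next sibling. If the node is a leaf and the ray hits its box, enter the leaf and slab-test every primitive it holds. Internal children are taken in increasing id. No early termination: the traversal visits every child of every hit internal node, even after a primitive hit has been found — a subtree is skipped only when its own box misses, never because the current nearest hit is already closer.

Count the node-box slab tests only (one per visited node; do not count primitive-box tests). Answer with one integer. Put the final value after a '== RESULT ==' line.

Walk:
N0 x:[14,79/3] y:[55/3,32] z:[15,69/2] -> hit [55/3,79/3], descend [9, 10, 12, 14]
  N9 x:[46/3,73/3] y:[82/3,32] z:[19,69/2] -> miss, prune
  N10 x:[18,21] y:[55/3,77/3] z:[16,21] -> hit [55/3,21], descend [8, 11, 15]
    N8 x:[58/3,21] y:[56/3,62/3] z:[20,21] -> hit [20,62/3] leaf, test {P5@t=20}
    N11 x:[18,20] y:[55/3,56/3] z:[16,33/2] -> miss, prune
    N15 x:[58/3,59/3] y:[24,77/3] z:[18,37/2] -> miss, prune
  N12 x:[14,73/3] y:[56/3,68/3] z:[25,34] -> miss, prune
  N14 x:[14,79/3] y:[25,30] z:[15,39/2] -> miss, prune

Summary -> nodes [0, 9, 10, 8, 11, 15, 12, 14]; box-tests=8; leaf-entries=1; first=P5

== RESULT ==
8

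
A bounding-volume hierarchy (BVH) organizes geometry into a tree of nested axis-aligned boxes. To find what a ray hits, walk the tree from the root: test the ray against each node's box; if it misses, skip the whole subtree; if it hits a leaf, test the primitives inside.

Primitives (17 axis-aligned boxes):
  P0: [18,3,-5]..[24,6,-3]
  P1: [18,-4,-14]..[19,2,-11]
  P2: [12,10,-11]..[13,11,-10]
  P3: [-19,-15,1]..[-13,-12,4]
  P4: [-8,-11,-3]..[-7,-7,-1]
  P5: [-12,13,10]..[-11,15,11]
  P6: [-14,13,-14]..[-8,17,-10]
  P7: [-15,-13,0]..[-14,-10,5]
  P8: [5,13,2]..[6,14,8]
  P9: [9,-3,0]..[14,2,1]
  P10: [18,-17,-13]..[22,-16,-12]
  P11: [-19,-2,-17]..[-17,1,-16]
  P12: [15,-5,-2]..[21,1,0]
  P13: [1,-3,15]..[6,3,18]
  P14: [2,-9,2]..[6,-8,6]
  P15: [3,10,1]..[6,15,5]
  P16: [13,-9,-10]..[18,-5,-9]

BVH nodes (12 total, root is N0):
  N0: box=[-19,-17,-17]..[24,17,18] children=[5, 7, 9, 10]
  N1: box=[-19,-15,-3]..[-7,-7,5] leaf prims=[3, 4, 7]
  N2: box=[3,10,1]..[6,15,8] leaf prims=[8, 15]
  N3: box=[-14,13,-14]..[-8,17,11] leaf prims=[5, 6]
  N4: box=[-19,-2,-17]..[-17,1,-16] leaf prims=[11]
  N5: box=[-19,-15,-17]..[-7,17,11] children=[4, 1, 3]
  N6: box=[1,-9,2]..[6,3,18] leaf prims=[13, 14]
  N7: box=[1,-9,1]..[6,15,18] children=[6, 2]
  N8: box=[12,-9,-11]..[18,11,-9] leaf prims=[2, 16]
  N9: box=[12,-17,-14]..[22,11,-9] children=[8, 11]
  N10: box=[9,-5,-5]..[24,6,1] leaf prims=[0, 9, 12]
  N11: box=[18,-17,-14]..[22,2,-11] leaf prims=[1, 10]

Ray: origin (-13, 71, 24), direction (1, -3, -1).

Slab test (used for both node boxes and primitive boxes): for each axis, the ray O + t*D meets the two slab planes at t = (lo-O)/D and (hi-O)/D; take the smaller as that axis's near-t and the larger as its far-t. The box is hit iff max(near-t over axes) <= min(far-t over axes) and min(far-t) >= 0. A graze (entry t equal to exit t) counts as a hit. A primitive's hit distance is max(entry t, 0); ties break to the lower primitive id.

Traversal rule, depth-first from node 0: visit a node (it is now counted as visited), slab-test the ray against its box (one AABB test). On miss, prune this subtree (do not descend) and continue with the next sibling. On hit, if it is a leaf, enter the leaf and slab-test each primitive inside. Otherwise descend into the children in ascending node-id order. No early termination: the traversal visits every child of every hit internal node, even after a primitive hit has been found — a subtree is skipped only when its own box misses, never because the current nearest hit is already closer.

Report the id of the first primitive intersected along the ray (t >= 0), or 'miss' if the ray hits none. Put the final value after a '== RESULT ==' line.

Traverse from the root:
N0 x:[-6,37] y:[18,88/3] z:[6,41] -> hit [18,88/3], descend [5, 7, 9, 10]
  N5 x:[-6,6] y:[18,86/3] z:[13,41] -> miss, prune
  N7 x:[14,19] y:[56/3,80/3] z:[6,23] -> hit [56/3,19], descend [2, 6]
    N2 x:[16,19] y:[56/3,61/3] z:[16,23] -> hit [56/3,19] leaf, test {P8@t=19, P15@t=19}
    N6 x:[14,19] y:[68/3,80/3] z:[6,22] -> miss, prune
  N9 x:[25,35] y:[20,88/3] z:[33,38] -> miss, prune
  N10 x:[22,37] y:[65/3,76/3] z:[23,29] -> hit [23,76/3] leaf, test {P0(miss), P9@t=23, P12(miss)}

Summary -> nodes [0, 5, 7, 2, 6, 9, 10]; box-tests=7; leaf-entries=2; first=P8

== RESULT ==
8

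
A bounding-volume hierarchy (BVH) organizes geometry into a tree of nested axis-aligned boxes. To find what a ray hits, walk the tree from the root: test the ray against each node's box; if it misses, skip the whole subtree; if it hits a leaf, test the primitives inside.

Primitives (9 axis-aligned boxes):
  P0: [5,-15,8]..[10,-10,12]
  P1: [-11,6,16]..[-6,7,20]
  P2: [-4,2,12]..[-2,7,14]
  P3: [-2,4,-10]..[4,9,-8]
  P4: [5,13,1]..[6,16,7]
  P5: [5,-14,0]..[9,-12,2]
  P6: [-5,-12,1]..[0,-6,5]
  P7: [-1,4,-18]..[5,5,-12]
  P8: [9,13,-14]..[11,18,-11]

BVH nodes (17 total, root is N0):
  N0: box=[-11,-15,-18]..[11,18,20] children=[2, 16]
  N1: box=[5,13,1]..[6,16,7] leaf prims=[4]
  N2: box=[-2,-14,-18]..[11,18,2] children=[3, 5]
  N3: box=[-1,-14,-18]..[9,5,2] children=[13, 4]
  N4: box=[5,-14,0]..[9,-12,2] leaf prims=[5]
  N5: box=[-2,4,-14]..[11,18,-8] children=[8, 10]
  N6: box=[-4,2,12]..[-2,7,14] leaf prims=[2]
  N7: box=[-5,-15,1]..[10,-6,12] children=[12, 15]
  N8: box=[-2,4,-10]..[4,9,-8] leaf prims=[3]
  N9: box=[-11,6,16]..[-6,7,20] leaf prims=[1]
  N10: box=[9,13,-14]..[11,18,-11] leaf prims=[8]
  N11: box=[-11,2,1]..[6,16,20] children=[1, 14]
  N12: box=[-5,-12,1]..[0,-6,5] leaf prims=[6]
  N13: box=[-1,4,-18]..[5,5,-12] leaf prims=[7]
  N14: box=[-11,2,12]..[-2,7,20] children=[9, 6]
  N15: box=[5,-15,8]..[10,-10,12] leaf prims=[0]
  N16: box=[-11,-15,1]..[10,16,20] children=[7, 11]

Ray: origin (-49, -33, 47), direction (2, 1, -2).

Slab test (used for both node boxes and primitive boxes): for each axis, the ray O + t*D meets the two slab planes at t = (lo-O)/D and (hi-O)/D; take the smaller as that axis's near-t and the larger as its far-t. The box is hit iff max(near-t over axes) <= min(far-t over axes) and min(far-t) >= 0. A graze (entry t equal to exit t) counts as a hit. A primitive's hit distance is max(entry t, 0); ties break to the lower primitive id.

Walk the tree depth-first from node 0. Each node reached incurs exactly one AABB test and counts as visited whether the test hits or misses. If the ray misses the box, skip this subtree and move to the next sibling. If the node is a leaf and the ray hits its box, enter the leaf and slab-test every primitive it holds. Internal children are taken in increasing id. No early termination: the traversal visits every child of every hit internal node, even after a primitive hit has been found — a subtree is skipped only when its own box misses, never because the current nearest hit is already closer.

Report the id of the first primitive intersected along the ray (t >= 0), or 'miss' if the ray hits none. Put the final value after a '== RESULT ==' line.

Traverse from the root:
N0 x:[19,30] y:[18,51] z:[27/2,65/2] -> hit [19,30], descend [2, 16]
  N2 x:[47/2,30] y:[19,51] z:[45/2,65/2] -> hit [47/2,30], descend [3, 5]
    N3 x:[24,29] y:[19,38] z:[45/2,65/2] -> hit [24,29], descend [4, 13]
      N4 x:[27,29] y:[19,21] z:[45/2,47/2] -> miss, prune
      N13 x:[24,27] y:[37,38] z:[59/2,65/2] -> miss, prune
    N5 x:[47/2,30] y:[37,51] z:[55/2,61/2] -> miss, prune
  N16 x:[19,59/2] y:[18,49] z:[27/2,23] -> hit [19,23], descend [7, 11]
    N7 x:[22,59/2] y:[18,27] z:[35/2,23] -> hit [22,23], descend [12, 15]
      N12 x:[22,49/2] y:[21,27] z:[21,23] -> hit [22,23] leaf, test {P6@t=22}
      N15 x:[27,59/2] y:[18,23] z:[35/2,39/2] -> miss, prune
    N11 x:[19,55/2] y:[35,49] z:[27/2,23] -> miss, prune

Summary -> nodes [0, 2, 3, 4, 13, 5, 16, 7, 12, 15, 11]; box-tests=11; leaf-entries=1; first=P6

== RESULT ==
6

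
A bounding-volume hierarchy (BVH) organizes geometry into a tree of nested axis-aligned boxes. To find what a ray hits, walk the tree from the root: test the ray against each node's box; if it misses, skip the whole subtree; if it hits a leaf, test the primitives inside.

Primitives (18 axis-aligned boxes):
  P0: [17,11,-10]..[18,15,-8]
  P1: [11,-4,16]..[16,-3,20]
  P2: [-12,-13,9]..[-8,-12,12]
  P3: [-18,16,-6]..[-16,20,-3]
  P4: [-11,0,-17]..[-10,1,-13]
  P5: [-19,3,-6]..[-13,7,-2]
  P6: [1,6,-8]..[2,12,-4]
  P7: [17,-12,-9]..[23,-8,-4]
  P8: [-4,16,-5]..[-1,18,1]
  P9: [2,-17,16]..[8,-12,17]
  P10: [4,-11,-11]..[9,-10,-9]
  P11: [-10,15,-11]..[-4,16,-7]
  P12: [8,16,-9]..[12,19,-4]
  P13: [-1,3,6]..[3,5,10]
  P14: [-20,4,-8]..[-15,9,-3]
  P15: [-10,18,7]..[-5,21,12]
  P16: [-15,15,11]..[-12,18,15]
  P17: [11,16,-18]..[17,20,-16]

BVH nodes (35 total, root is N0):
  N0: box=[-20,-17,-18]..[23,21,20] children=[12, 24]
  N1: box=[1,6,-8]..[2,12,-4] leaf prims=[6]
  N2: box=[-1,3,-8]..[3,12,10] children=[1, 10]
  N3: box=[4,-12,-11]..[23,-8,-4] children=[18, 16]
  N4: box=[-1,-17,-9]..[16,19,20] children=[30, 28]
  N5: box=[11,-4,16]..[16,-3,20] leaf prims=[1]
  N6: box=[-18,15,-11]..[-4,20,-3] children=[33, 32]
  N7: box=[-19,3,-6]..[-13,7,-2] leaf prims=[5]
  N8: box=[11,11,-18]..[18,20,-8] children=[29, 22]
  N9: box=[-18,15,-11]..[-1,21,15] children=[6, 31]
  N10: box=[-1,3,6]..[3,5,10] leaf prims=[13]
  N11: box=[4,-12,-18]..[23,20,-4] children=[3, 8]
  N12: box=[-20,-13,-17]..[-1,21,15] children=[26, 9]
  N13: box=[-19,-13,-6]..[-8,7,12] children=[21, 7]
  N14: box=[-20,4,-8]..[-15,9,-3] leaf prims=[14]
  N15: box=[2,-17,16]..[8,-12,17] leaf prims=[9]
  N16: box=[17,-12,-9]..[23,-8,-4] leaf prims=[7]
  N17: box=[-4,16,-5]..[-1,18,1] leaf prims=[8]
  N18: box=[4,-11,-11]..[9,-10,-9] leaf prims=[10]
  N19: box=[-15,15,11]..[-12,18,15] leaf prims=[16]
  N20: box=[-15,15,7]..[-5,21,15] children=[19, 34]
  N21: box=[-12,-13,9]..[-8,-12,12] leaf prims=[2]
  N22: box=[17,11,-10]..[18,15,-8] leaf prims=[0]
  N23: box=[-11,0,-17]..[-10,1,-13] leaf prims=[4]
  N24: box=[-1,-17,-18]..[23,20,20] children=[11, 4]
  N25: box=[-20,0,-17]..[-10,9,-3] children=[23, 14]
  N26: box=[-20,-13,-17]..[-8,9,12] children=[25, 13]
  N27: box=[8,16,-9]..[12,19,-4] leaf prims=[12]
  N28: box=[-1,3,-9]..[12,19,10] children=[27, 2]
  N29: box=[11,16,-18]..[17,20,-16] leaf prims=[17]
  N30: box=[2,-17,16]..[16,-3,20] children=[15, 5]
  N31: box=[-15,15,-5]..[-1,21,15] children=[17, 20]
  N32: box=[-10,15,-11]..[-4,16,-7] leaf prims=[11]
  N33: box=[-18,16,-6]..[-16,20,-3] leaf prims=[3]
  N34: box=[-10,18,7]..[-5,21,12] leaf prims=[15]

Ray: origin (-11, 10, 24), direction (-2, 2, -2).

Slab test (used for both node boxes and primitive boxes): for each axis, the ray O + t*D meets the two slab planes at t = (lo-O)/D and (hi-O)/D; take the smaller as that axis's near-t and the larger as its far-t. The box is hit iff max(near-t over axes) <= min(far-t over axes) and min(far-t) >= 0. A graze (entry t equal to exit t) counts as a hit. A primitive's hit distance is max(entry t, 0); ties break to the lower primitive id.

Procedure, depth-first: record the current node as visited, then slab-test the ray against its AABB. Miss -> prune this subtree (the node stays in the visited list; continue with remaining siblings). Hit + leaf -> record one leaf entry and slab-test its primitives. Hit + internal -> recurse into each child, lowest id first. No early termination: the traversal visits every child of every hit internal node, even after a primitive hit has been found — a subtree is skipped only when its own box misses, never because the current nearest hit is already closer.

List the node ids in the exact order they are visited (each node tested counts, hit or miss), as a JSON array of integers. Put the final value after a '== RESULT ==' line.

Walk:
N0 x:[-17,9/2] y:[-27/2,11/2] z:[2,21] -> hit [2,9/2], descend [12, 24]
  N12 x:[-5,9/2] y:[-23/2,11/2] z:[9/2,41/2] -> hit [9/2,9/2], descend [9, 26]
    N9 x:[-5,7/2] y:[5/2,11/2] z:[9/2,35/2] -> miss, prune
    N26 x:[-3/2,9/2] y:[-23/2,-1/2] z:[6,41/2] -> miss, prune
  N24 x:[-17,-5] y:[-27/2,5] z:[2,21] -> miss, prune

Summary -> nodes [0, 12, 9, 26, 24]; box-tests=5; leaf-entries=0; first=miss

== RESULT ==
[0, 12, 9, 26, 24]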